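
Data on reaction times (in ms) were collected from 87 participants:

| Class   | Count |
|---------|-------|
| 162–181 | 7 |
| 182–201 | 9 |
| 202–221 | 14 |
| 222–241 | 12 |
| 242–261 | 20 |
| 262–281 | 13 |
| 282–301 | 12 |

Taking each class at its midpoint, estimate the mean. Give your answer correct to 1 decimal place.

238.2

Midpoints: 171.5, 191.5, 211.5, 231.5, 251.5, 271.5, 291.5
Σfm = 7×171.5 + 9×191.5 + 14×211.5 + 12×231.5 + 20×251.5 + 13×271.5 + 12×291.5 = 20720.5
n = Σf = 87
Mean = 20720.5 / 87 = 238.1667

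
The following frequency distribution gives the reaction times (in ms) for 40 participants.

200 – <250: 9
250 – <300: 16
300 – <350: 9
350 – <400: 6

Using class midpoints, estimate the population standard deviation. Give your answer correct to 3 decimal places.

48.990

Midpoints: 225, 275, 325, 375
n = 40, Σfm = 11600, mean = 290.0000
Σfm² = 3460000
Σf(m − x̄)² = Σfm² − (Σfm)²/n = 3460000 − 11600²/40 = 96000.0000
Population variance = 96000.0000 / 40 = 2400.0000
Standard deviation = √2400.0000 = 48.9898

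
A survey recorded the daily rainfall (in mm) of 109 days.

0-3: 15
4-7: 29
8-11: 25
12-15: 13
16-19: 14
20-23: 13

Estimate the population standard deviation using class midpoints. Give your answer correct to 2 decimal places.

Midpoints: 1.5, 5.5, 9.5, 13.5, 17.5, 21.5
n = 109, Σfm = 1119.5, mean = 10.2706
Σfm² = 15833.25
Σf(m − x̄)² = Σfm² − (Σfm)²/n = 15833.25 − 1119.5²/109 = 4335.2661
Population variance = 4335.2661 / 109 = 39.7731
Standard deviation = √39.7731 = 6.3066

6.31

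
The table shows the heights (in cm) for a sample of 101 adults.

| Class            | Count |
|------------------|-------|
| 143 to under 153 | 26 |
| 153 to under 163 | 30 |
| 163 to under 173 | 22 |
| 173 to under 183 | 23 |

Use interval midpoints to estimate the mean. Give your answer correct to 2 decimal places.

162.16

Midpoints: 148, 158, 168, 178
Σfm = 26×148 + 30×158 + 22×168 + 23×178 = 16378
n = Σf = 101
Mean = 16378 / 101 = 162.1584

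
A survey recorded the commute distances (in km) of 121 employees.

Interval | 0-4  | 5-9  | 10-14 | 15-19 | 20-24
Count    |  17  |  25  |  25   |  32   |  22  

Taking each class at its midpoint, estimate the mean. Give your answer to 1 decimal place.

12.7

Midpoints: 2, 7, 12, 17, 22
Σfm = 17×2 + 25×7 + 25×12 + 32×17 + 22×22 = 1537
n = Σf = 121
Mean = 1537 / 121 = 12.7025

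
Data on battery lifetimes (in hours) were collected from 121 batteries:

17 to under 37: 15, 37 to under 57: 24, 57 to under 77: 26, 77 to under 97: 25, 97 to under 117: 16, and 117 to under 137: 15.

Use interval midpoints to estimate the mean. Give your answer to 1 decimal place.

Midpoints: 27, 47, 67, 87, 107, 127
Σfm = 15×27 + 24×47 + 26×67 + 25×87 + 16×107 + 15×127 = 9067
n = Σf = 121
Mean = 9067 / 121 = 74.9339

74.9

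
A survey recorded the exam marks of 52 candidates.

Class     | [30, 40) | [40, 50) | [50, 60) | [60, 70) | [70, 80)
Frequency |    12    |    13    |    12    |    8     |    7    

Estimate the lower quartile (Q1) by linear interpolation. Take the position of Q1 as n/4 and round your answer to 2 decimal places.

40.77

Cumulative frequencies: 12, 25, 37, 45, 52
n = 52; position = n/4 = 13.
This falls in the class [40, 50): L = 40, F = 12, f = 13, h = 10.
Lower quartile ≈ 40 + ((13 − 12) / 13) × 10 = 40.7692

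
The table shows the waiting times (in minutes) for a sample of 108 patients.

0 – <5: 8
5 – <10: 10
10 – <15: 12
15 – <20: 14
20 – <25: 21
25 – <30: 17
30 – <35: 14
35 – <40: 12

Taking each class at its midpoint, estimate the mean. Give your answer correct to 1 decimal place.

21.6

Midpoints: 2.5, 7.5, 12.5, 17.5, 22.5, 27.5, 32.5, 37.5
Σfm = 8×2.5 + 10×7.5 + 12×12.5 + 14×17.5 + 21×22.5 + 17×27.5 + 14×32.5 + 12×37.5 = 2335
n = Σf = 108
Mean = 2335 / 108 = 21.6204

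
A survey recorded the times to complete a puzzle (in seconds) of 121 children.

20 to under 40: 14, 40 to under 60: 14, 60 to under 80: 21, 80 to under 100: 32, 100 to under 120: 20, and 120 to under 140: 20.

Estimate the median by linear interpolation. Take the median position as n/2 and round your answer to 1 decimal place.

Cumulative frequencies: 14, 28, 49, 81, 101, 121
n = 121; position = n/2 = 60.5.
This falls in the class 80 to under 100: L = 80, F = 49, f = 32, h = 20.
Median ≈ 80 + ((60.5 − 49) / 32) × 20 = 87.1875

87.2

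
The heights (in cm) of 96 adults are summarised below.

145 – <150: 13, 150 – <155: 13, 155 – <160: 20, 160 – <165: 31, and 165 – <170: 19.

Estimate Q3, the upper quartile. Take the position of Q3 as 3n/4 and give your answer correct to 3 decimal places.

164.194

Cumulative frequencies: 13, 26, 46, 77, 96
n = 96; position = 3n/4 = 72.
This falls in the class 160 – <165: L = 160, F = 46, f = 31, h = 5.
Upper quartile ≈ 160 + ((72 − 46) / 31) × 5 = 164.1935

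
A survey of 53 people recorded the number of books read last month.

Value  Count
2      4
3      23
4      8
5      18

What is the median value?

3

Cumulative frequencies: 4, 27, 35, 53
n = 53, so the median is the value in position (n+1)/2 = 27.
Position 27 falls at value 3.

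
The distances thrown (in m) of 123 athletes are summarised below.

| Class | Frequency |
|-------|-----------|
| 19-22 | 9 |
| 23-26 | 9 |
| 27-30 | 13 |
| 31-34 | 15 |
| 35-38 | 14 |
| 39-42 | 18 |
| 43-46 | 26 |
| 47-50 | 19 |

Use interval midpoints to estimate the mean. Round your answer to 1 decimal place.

37.2

Midpoints: 20.5, 24.5, 28.5, 32.5, 36.5, 40.5, 44.5, 48.5
Σfm = 9×20.5 + 9×24.5 + 13×28.5 + 15×32.5 + 14×36.5 + 18×40.5 + 26×44.5 + 19×48.5 = 4581.5
n = Σf = 123
Mean = 4581.5 / 123 = 37.2480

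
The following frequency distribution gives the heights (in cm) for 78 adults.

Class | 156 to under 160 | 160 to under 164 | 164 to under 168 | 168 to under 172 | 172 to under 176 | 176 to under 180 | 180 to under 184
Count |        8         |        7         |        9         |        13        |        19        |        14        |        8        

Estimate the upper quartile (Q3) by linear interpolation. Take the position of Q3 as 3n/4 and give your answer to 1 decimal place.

176.7

Cumulative frequencies: 8, 15, 24, 37, 56, 70, 78
n = 78; position = 3n/4 = 58.5.
This falls in the class 176 to under 180: L = 176, F = 56, f = 14, h = 4.
Upper quartile ≈ 176 + ((58.5 − 56) / 14) × 4 = 176.7143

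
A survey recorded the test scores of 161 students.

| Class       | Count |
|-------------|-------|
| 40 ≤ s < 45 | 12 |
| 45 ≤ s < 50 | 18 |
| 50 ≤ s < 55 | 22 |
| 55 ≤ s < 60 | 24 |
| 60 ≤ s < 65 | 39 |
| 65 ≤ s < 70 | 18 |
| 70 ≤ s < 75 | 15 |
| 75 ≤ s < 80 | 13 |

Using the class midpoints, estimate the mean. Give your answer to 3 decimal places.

59.922

Midpoints: 42.5, 47.5, 52.5, 57.5, 62.5, 67.5, 72.5, 77.5
Σfm = 12×42.5 + 18×47.5 + 22×52.5 + 24×57.5 + 39×62.5 + 18×67.5 + 15×72.5 + 13×77.5 = 9647.5
n = Σf = 161
Mean = 9647.5 / 161 = 59.9224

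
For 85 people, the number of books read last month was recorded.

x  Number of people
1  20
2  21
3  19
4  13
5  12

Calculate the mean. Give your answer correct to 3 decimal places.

2.718

Values: 1, 2, 3, 4, 5
Σfx = 20×1 + 21×2 + 19×3 + 13×4 + 12×5 = 231
n = Σf = 85
Mean = 231 / 85 = 2.7176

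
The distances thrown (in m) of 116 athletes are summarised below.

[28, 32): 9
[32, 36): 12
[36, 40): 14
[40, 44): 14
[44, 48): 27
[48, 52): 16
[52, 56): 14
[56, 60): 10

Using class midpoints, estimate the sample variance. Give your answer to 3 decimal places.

65.420

Midpoints: 30, 34, 38, 42, 46, 50, 54, 58
n = 116, Σfm = 5176, mean = 44.6207
Σfm² = 238480
Σf(m − x̄)² = Σfm² − (Σfm)²/n = 238480 − 5176²/116 = 7523.3103
Sample variance = 7523.3103 / 115 = 65.4201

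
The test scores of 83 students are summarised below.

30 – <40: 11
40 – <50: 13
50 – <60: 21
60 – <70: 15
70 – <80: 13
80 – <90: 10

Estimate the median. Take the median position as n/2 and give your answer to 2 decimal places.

Cumulative frequencies: 11, 24, 45, 60, 73, 83
n = 83; position = n/2 = 41.5.
This falls in the class 50 – <60: L = 50, F = 24, f = 21, h = 10.
Median ≈ 50 + ((41.5 − 24) / 21) × 10 = 58.3333

58.33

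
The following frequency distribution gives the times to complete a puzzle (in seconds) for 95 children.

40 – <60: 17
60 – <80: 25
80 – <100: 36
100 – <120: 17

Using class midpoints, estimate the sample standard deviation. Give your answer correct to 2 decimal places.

19.72

Midpoints: 50, 70, 90, 110
n = 95, Σfm = 7710, mean = 81.1579
Σfm² = 662300
Σf(m − x̄)² = Σfm² − (Σfm)²/n = 662300 − 7710²/95 = 36572.6316
Sample variance = 36572.6316 / 94 = 389.0705
Standard deviation = √389.0705 = 19.7249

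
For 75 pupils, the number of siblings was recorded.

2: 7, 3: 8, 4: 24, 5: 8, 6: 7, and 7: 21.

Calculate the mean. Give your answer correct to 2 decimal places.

Values: 2, 3, 4, 5, 6, 7
Σfx = 7×2 + 8×3 + 24×4 + 8×5 + 7×6 + 21×7 = 363
n = Σf = 75
Mean = 363 / 75 = 4.8400

4.84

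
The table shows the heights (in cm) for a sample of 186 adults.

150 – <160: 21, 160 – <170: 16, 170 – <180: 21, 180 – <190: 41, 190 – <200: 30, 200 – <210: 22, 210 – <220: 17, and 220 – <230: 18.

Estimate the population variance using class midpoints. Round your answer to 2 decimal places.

Midpoints: 155, 165, 175, 185, 195, 205, 215, 225
n = 186, Σfm = 35220, mean = 189.3548
Σfm² = 6748850
Σf(m − x̄)² = Σfm² − (Σfm)²/n = 6748850 − 35220²/186 = 79772.5806
Population variance = 79772.5806 / 186 = 428.8848

428.88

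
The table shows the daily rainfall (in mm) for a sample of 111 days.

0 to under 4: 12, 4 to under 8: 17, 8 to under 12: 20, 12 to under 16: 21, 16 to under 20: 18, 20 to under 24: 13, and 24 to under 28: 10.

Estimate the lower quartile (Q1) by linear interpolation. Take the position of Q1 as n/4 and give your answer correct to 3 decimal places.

7.706

Cumulative frequencies: 12, 29, 49, 70, 88, 101, 111
n = 111; position = n/4 = 27.75.
This falls in the class 4 to under 8: L = 4, F = 12, f = 17, h = 4.
Lower quartile ≈ 4 + ((27.75 − 12) / 17) × 4 = 7.7059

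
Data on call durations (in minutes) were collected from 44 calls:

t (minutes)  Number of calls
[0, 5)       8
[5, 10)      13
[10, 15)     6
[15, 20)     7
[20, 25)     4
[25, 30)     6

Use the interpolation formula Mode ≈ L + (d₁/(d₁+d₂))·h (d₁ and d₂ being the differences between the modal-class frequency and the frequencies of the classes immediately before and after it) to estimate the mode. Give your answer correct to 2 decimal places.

Modal class: [5, 10) (highest frequency 13).
d₁ = 13 − 8 = 5, d₂ = 13 − 6 = 7
Mode ≈ 5 + (5/(5+7)) × 5 = 5 + 2.0833 = 7.0833

7.08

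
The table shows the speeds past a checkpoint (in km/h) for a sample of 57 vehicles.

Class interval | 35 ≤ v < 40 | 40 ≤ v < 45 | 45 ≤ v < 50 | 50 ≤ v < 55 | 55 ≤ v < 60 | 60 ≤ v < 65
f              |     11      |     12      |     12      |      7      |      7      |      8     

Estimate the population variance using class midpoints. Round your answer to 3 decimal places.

70.560

Midpoints: 37.5, 42.5, 47.5, 52.5, 57.5, 62.5
n = 57, Σfm = 2762.5, mean = 48.4649
Σfm² = 137906.25
Σf(m − x̄)² = Σfm² − (Σfm)²/n = 137906.25 − 2762.5²/57 = 4021.9298
Population variance = 4021.9298 / 57 = 70.5602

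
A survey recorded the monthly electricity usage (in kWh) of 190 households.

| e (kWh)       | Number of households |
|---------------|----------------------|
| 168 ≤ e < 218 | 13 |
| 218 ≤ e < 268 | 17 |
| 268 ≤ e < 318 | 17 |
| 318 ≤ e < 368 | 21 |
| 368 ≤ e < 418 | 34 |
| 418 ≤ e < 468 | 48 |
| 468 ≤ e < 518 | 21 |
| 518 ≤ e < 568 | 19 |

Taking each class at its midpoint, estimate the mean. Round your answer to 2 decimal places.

390.11

Midpoints: 193, 243, 293, 343, 393, 443, 493, 543
Σfm = 13×193 + 17×243 + 17×293 + 21×343 + 34×393 + 48×443 + 21×493 + 19×543 = 74120
n = Σf = 190
Mean = 74120 / 190 = 390.1053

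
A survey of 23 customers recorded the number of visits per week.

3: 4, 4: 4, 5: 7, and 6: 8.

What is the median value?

5

Cumulative frequencies: 4, 8, 15, 23
n = 23, so the median is the value in position (n+1)/2 = 12.
Position 12 falls at value 5.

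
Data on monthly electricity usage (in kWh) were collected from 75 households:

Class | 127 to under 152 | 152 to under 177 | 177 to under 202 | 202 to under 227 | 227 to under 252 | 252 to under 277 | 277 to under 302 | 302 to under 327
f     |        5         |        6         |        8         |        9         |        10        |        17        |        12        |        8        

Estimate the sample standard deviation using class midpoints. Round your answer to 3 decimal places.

Midpoints: 139.5, 164.5, 189.5, 214.5, 239.5, 264.5, 289.5, 314.5
n = 75, Σfm = 18012.5, mean = 240.1667
Σfm² = 4520968.75
Σf(m − x̄)² = Σfm² − (Σfm)²/n = 4520968.75 − 18012.5²/75 = 194966.6667
Sample variance = 194966.6667 / 74 = 2634.6847
Standard deviation = √2634.6847 = 51.3292

51.329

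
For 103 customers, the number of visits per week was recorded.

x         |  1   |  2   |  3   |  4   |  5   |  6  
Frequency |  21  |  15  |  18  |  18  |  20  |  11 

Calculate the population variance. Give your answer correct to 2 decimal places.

2.76

Values: 1, 2, 3, 4, 5, 6
n = 103, Σfx = 343, mean = 3.3301
Σfx² = 1427
Σf(x − x̄)² = Σfx² − (Σfx)²/n = 1427 − 343²/103 = 284.7767
Population variance = 284.7767 / 103 = 2.7648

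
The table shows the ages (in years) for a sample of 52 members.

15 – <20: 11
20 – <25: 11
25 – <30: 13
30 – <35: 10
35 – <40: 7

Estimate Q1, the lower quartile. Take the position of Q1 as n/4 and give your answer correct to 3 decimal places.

20.909

Cumulative frequencies: 11, 22, 35, 45, 52
n = 52; position = n/4 = 13.
This falls in the class 20 – <25: L = 20, F = 11, f = 11, h = 5.
Lower quartile ≈ 20 + ((13 − 11) / 11) × 5 = 20.9091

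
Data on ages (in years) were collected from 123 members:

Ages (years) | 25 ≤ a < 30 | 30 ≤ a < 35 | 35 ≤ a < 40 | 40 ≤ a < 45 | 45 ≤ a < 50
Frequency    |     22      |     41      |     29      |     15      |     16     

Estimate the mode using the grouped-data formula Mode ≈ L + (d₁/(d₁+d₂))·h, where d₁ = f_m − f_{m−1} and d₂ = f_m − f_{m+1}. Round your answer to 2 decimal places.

Modal class: 30 ≤ a < 35 (highest frequency 41).
d₁ = 41 − 22 = 19, d₂ = 41 − 29 = 12
Mode ≈ 30 + (19/(19+12)) × 5 = 30 + 3.0645 = 33.0645

33.06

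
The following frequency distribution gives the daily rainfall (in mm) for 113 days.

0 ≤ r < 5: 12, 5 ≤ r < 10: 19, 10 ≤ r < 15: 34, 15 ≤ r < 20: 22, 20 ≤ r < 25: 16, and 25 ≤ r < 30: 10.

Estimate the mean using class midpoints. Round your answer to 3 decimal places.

14.314

Midpoints: 2.5, 7.5, 12.5, 17.5, 22.5, 27.5
Σfm = 12×2.5 + 19×7.5 + 34×12.5 + 22×17.5 + 16×22.5 + 10×27.5 = 1617.5
n = Σf = 113
Mean = 1617.5 / 113 = 14.3142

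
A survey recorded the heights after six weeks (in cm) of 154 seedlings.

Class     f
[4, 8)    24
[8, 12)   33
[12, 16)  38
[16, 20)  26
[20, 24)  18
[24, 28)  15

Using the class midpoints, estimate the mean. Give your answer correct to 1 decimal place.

Midpoints: 6, 10, 14, 18, 22, 26
Σfm = 24×6 + 33×10 + 38×14 + 26×18 + 18×22 + 15×26 = 2260
n = Σf = 154
Mean = 2260 / 154 = 14.6753

14.7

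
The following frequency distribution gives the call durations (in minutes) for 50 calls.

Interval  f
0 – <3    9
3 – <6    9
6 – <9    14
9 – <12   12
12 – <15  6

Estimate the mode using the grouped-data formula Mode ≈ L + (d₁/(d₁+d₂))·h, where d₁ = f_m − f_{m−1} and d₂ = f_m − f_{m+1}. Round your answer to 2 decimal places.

Modal class: 6 – <9 (highest frequency 14).
d₁ = 14 − 9 = 5, d₂ = 14 − 12 = 2
Mode ≈ 6 + (5/(5+2)) × 3 = 6 + 2.1429 = 8.1429

8.14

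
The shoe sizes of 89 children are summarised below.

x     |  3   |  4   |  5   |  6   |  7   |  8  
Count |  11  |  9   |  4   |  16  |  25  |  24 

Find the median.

7

Cumulative frequencies: 11, 20, 24, 40, 65, 89
n = 89, so the median is the value in position (n+1)/2 = 45.
Position 45 falls at value 7.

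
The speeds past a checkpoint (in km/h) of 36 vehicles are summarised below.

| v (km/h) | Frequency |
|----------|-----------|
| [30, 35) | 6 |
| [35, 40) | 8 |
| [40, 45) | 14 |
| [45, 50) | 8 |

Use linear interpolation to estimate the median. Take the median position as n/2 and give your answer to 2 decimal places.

41.43

Cumulative frequencies: 6, 14, 28, 36
n = 36; position = n/2 = 18.
This falls in the class [40, 45): L = 40, F = 14, f = 14, h = 5.
Median ≈ 40 + ((18 − 14) / 14) × 5 = 41.4286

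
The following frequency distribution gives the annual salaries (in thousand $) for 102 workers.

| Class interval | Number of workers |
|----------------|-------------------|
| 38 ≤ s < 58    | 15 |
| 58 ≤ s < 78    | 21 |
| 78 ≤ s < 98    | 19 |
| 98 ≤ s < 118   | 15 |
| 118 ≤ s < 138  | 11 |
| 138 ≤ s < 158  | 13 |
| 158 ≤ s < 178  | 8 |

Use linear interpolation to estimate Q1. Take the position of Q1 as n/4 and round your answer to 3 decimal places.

Cumulative frequencies: 15, 36, 55, 70, 81, 94, 102
n = 102; position = n/4 = 25.5.
This falls in the class 58 ≤ s < 78: L = 58, F = 15, f = 21, h = 20.
Lower quartile ≈ 58 + ((25.5 − 15) / 21) × 20 = 68.0000

68.000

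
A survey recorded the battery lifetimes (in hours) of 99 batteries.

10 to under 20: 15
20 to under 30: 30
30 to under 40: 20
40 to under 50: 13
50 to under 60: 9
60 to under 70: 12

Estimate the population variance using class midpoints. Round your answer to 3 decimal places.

248.995

Midpoints: 15, 25, 35, 45, 55, 65
n = 99, Σfm = 3535, mean = 35.7071
Σfm² = 150875
Σf(m − x̄)² = Σfm² − (Σfm)²/n = 150875 − 3535²/99 = 24650.5051
Population variance = 24650.5051 / 99 = 248.9950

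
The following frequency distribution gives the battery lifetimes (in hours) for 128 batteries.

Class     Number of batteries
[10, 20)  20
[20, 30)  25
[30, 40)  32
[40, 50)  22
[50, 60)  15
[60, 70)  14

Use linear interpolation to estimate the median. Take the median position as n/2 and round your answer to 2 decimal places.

35.94

Cumulative frequencies: 20, 45, 77, 99, 114, 128
n = 128; position = n/2 = 64.
This falls in the class [30, 40): L = 30, F = 45, f = 32, h = 10.
Median ≈ 30 + ((64 − 45) / 32) × 10 = 35.9375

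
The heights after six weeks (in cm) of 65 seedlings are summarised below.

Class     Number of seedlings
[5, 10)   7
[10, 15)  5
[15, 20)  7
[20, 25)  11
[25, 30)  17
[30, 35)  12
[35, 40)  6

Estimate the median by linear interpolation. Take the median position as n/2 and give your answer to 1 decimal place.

Cumulative frequencies: 7, 12, 19, 30, 47, 59, 65
n = 65; position = n/2 = 32.5.
This falls in the class [25, 30): L = 25, F = 30, f = 17, h = 5.
Median ≈ 25 + ((32.5 − 30) / 17) × 5 = 25.7353

25.7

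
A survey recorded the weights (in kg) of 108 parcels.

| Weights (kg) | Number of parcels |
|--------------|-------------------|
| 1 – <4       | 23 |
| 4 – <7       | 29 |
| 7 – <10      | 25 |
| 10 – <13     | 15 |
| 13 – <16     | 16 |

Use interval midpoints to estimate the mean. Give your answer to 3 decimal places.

7.722

Midpoints: 2.5, 5.5, 8.5, 11.5, 14.5
Σfm = 23×2.5 + 29×5.5 + 25×8.5 + 15×11.5 + 16×14.5 = 834
n = Σf = 108
Mean = 834 / 108 = 7.7222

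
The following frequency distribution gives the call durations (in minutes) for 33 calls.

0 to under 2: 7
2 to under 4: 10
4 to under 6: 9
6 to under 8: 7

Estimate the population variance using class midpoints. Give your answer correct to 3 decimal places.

Midpoints: 1, 3, 5, 7
n = 33, Σfm = 131, mean = 3.9697
Σfm² = 665
Σf(m − x̄)² = Σfm² − (Σfm)²/n = 665 − 131²/33 = 144.9697
Population variance = 144.9697 / 33 = 4.3930

4.393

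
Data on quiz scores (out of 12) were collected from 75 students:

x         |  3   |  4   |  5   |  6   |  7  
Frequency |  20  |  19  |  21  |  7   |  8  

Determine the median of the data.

Cumulative frequencies: 20, 39, 60, 67, 75
n = 75, so the median is the value in position (n+1)/2 = 38.
Position 38 falls at value 4.

4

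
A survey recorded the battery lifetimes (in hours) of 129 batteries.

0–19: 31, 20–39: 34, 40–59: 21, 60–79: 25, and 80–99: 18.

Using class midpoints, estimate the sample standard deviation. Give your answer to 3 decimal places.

27.698

Midpoints: 9.5, 29.5, 49.5, 69.5, 89.5
n = 129, Σfm = 5685.5, mean = 44.0736
Σfm² = 348782.25
Σf(m − x̄)² = Σfm² − (Σfm)²/n = 348782.25 − 5685.5²/129 = 98201.5504
Sample variance = 98201.5504 / 128 = 767.1996
Standard deviation = √767.1996 = 27.6984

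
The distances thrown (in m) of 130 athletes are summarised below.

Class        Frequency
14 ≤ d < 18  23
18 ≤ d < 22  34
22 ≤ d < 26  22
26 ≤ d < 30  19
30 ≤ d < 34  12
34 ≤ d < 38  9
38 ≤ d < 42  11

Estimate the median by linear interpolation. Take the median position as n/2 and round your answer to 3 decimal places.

Cumulative frequencies: 23, 57, 79, 98, 110, 119, 130
n = 130; position = n/2 = 65.
This falls in the class 22 ≤ d < 26: L = 22, F = 57, f = 22, h = 4.
Median ≈ 22 + ((65 − 57) / 22) × 4 = 23.4545

23.455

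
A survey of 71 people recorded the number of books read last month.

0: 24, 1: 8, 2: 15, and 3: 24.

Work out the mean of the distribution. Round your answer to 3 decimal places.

Values: 0, 1, 2, 3
Σfx = 24×0 + 8×1 + 15×2 + 24×3 = 110
n = Σf = 71
Mean = 110 / 71 = 1.5493

1.549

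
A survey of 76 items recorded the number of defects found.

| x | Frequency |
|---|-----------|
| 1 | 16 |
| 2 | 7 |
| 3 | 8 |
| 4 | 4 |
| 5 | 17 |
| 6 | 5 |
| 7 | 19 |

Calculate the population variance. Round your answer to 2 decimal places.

5.07

Values: 1, 2, 3, 4, 5, 6, 7
n = 76, Σfx = 318, mean = 4.1842
Σfx² = 1716
Σf(x − x̄)² = Σfx² − (Σfx)²/n = 1716 − 318²/76 = 385.4211
Population variance = 385.4211 / 76 = 5.0713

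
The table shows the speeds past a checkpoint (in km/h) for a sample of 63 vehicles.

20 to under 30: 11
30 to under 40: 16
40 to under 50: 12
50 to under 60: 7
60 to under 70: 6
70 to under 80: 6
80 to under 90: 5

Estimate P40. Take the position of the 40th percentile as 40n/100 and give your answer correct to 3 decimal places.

Cumulative frequencies: 11, 27, 39, 46, 52, 58, 63
n = 63; position = 40n/100 = 25.2.
This falls in the class 30 to under 40: L = 30, F = 11, f = 16, h = 10.
40th percentile ≈ 30 + ((25.2 − 11) / 16) × 10 = 38.8750

38.875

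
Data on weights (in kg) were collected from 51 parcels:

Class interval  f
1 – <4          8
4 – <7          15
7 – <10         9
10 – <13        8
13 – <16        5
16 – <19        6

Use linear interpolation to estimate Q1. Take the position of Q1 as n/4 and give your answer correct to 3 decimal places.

Cumulative frequencies: 8, 23, 32, 40, 45, 51
n = 51; position = n/4 = 12.75.
This falls in the class 4 – <7: L = 4, F = 8, f = 15, h = 3.
Lower quartile ≈ 4 + ((12.75 − 8) / 15) × 3 = 4.9500

4.950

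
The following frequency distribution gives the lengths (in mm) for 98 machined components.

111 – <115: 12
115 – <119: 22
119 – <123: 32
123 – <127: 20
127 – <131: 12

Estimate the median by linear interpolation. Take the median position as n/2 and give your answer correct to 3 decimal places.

Cumulative frequencies: 12, 34, 66, 86, 98
n = 98; position = n/2 = 49.
This falls in the class 119 – <123: L = 119, F = 34, f = 32, h = 4.
Median ≈ 119 + ((49 − 34) / 32) × 4 = 120.8750

120.875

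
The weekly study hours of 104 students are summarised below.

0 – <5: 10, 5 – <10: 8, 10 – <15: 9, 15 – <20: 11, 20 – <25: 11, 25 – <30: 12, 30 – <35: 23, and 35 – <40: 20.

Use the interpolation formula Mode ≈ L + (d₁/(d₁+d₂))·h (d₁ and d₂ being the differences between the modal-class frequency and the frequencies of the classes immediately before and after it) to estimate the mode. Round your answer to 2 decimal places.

33.93

Modal class: 30 – <35 (highest frequency 23).
d₁ = 23 − 12 = 11, d₂ = 23 − 20 = 3
Mode ≈ 30 + (11/(11+3)) × 5 = 30 + 3.9286 = 33.9286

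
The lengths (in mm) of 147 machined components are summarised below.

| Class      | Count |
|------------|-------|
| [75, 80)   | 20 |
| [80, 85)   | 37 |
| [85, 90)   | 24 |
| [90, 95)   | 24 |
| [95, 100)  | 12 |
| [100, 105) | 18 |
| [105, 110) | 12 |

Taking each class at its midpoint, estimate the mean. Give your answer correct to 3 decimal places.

89.983

Midpoints: 77.5, 82.5, 87.5, 92.5, 97.5, 102.5, 107.5
Σfm = 20×77.5 + 37×82.5 + 24×87.5 + 24×92.5 + 12×97.5 + 18×102.5 + 12×107.5 = 13227.5
n = Σf = 147
Mean = 13227.5 / 147 = 89.9830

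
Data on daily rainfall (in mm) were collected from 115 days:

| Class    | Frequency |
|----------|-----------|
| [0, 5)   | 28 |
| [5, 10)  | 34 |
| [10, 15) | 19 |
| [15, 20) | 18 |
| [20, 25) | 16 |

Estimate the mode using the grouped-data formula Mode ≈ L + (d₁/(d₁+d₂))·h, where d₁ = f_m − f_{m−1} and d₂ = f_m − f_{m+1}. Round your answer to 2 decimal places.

Modal class: [5, 10) (highest frequency 34).
d₁ = 34 − 28 = 6, d₂ = 34 − 19 = 15
Mode ≈ 5 + (6/(6+15)) × 5 = 5 + 1.4286 = 6.4286

6.43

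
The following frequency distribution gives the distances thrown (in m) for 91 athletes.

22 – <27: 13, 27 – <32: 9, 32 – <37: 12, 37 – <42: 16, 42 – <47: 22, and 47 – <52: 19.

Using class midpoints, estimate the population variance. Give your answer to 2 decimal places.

72.01

Midpoints: 24.5, 29.5, 34.5, 39.5, 44.5, 49.5
n = 91, Σfm = 3549.5, mean = 39.0055
Σfm² = 145002.75
Σf(m − x̄)² = Σfm² − (Σfm)²/n = 145002.75 − 3549.5²/91 = 6552.7473
Population variance = 6552.7473 / 91 = 72.0082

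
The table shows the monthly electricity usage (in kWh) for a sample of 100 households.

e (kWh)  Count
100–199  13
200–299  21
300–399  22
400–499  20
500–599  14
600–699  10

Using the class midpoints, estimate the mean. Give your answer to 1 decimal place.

380.5

Midpoints: 149.5, 249.5, 349.5, 449.5, 549.5, 649.5
Σfm = 13×149.5 + 21×249.5 + 22×349.5 + 20×449.5 + 14×549.5 + 10×649.5 = 38050
n = Σf = 100
Mean = 38050 / 100 = 380.5000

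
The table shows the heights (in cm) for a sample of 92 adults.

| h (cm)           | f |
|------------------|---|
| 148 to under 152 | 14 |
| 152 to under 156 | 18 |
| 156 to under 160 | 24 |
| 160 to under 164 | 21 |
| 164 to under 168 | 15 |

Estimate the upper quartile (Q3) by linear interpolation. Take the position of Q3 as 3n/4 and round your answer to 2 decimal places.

162.48

Cumulative frequencies: 14, 32, 56, 77, 92
n = 92; position = 3n/4 = 69.
This falls in the class 160 to under 164: L = 160, F = 56, f = 21, h = 4.
Upper quartile ≈ 160 + ((69 − 56) / 21) × 4 = 162.4762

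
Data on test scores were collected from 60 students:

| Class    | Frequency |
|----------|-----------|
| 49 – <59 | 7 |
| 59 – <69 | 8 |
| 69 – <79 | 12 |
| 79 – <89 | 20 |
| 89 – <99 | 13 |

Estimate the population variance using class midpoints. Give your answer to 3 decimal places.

Midpoints: 54, 64, 74, 84, 94
n = 60, Σfm = 4680, mean = 78.0000
Σfm² = 374880
Σf(m − x̄)² = Σfm² − (Σfm)²/n = 374880 − 4680²/60 = 9840.0000
Population variance = 9840.0000 / 60 = 164.0000

164.000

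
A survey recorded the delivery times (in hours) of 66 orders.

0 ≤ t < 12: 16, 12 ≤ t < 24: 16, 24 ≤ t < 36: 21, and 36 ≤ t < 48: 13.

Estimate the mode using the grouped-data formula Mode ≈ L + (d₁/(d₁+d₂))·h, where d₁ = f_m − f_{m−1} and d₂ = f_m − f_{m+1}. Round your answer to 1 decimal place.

Modal class: 24 ≤ t < 36 (highest frequency 21).
d₁ = 21 − 16 = 5, d₂ = 21 − 13 = 8
Mode ≈ 24 + (5/(5+8)) × 12 = 24 + 4.6154 = 28.6154

28.6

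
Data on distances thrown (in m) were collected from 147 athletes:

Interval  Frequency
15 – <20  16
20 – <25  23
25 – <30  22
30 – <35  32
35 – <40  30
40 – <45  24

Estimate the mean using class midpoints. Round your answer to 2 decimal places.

Midpoints: 17.5, 22.5, 27.5, 32.5, 37.5, 42.5
Σfm = 16×17.5 + 23×22.5 + 22×27.5 + 32×32.5 + 30×37.5 + 24×42.5 = 4587.5
n = Σf = 147
Mean = 4587.5 / 147 = 31.2075

31.21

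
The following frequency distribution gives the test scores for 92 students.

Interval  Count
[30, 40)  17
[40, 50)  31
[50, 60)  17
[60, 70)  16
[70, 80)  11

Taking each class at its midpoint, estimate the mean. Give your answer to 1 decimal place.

Midpoints: 35, 45, 55, 65, 75
Σfm = 17×35 + 31×45 + 17×55 + 16×65 + 11×75 = 4790
n = Σf = 92
Mean = 4790 / 92 = 52.0652

52.1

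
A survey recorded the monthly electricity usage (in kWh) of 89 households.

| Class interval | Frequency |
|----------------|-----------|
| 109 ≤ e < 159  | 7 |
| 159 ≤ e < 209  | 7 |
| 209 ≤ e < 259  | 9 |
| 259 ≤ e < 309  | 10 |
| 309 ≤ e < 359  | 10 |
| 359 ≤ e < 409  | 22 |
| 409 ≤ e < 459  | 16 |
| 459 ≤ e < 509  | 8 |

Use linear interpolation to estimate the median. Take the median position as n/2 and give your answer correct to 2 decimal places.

Cumulative frequencies: 7, 14, 23, 33, 43, 65, 81, 89
n = 89; position = n/2 = 44.5.
This falls in the class 359 ≤ e < 409: L = 359, F = 43, f = 22, h = 50.
Median ≈ 359 + ((44.5 − 43) / 22) × 50 = 362.4091

362.41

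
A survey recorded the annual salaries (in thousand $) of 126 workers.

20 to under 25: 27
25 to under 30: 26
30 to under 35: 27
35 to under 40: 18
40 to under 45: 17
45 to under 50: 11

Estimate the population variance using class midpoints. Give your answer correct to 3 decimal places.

63.254

Midpoints: 22.5, 27.5, 32.5, 37.5, 42.5, 47.5
n = 126, Σfm = 4120, mean = 32.6984
Σfm² = 142687.5
Σf(m − x̄)² = Σfm² − (Σfm)²/n = 142687.5 − 4120²/126 = 7970.0397
Population variance = 7970.0397 / 126 = 63.2543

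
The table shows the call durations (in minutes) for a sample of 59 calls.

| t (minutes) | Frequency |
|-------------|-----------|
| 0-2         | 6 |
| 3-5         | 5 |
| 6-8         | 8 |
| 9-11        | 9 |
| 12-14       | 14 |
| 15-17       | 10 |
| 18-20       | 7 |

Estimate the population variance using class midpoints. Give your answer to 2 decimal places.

Midpoints: 1, 4, 7, 10, 13, 16, 19
n = 59, Σfm = 647, mean = 10.9661
Σfm² = 8831
Σf(m − x̄)² = Σfm² − (Σfm)²/n = 8831 − 647²/59 = 1735.9322
Population variance = 1735.9322 / 59 = 29.4226

29.42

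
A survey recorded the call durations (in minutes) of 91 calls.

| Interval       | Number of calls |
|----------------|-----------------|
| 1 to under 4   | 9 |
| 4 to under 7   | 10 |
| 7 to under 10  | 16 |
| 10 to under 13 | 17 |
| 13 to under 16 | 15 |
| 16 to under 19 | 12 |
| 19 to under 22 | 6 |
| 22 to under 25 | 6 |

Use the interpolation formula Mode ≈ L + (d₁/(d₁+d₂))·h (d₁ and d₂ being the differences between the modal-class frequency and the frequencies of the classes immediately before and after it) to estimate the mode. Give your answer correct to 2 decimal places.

Modal class: 10 to under 13 (highest frequency 17).
d₁ = 17 − 16 = 1, d₂ = 17 − 15 = 2
Mode ≈ 10 + (1/(1+2)) × 3 = 10 + 1.0000 = 11.0000

11.00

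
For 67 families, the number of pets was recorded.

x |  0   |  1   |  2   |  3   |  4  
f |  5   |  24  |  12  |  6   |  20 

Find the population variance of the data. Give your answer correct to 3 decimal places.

1.908

Values: 0, 1, 2, 3, 4
n = 67, Σfx = 146, mean = 2.1791
Σfx² = 446
Σf(x − x̄)² = Σfx² − (Σfx)²/n = 446 − 146²/67 = 127.8507
Population variance = 127.8507 / 67 = 1.9082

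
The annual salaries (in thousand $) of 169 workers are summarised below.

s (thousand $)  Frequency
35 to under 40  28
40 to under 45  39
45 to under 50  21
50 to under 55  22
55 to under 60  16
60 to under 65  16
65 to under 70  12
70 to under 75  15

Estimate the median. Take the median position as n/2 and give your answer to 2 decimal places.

49.17

Cumulative frequencies: 28, 67, 88, 110, 126, 142, 154, 169
n = 169; position = n/2 = 84.5.
This falls in the class 45 to under 50: L = 45, F = 67, f = 21, h = 5.
Median ≈ 45 + ((84.5 − 67) / 21) × 5 = 49.1667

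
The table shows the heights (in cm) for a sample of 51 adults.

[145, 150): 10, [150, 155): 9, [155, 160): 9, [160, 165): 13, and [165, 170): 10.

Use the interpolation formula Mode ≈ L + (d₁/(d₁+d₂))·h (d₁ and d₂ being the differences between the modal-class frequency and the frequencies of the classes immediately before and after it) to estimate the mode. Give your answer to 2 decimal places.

162.86

Modal class: [160, 165) (highest frequency 13).
d₁ = 13 − 9 = 4, d₂ = 13 − 10 = 3
Mode ≈ 160 + (4/(4+3)) × 5 = 160 + 2.8571 = 162.8571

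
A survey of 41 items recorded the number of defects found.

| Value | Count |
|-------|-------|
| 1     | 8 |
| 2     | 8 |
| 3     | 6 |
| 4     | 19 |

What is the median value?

3

Cumulative frequencies: 8, 16, 22, 41
n = 41, so the median is the value in position (n+1)/2 = 21.
Position 21 falls at value 3.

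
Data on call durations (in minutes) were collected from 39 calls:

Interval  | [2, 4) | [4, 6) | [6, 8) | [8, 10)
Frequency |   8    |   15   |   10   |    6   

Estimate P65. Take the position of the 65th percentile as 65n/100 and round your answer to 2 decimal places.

6.47

Cumulative frequencies: 8, 23, 33, 39
n = 39; position = 65n/100 = 25.35.
This falls in the class [6, 8): L = 6, F = 23, f = 10, h = 2.
65th percentile ≈ 6 + ((25.35 − 23) / 10) × 2 = 6.4700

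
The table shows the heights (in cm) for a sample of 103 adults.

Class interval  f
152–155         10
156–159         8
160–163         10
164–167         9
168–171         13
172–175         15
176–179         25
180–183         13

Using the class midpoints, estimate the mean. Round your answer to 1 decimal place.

169.9

Midpoints: 153.5, 157.5, 161.5, 165.5, 169.5, 173.5, 177.5, 181.5
Σfm = 10×153.5 + 8×157.5 + 10×161.5 + 9×165.5 + 13×169.5 + 15×173.5 + 25×177.5 + 13×181.5 = 17502.5
n = Σf = 103
Mean = 17502.5 / 103 = 169.9272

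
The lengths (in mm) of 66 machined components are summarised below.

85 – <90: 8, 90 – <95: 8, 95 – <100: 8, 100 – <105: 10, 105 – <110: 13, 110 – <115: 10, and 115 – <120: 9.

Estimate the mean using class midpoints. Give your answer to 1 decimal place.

Midpoints: 87.5, 92.5, 97.5, 102.5, 107.5, 112.5, 117.5
Σfm = 8×87.5 + 8×92.5 + 8×97.5 + 10×102.5 + 13×107.5 + 10×112.5 + 9×117.5 = 6825
n = Σf = 66
Mean = 6825 / 66 = 103.4091

103.4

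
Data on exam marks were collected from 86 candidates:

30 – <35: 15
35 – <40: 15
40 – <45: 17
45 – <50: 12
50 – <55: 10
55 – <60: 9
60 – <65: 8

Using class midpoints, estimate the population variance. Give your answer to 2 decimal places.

90.52

Midpoints: 32.5, 37.5, 42.5, 47.5, 52.5, 57.5, 62.5
n = 86, Σfm = 3885, mean = 45.1744
Σfm² = 183287.5
Σf(m − x̄)² = Σfm² − (Σfm)²/n = 183287.5 − 3885²/86 = 7784.8837
Population variance = 7784.8837 / 86 = 90.5219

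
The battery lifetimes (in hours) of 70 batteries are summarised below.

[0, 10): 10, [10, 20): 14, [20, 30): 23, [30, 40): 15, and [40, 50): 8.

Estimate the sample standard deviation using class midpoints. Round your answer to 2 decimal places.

Midpoints: 5, 15, 25, 35, 45
n = 70, Σfm = 1720, mean = 24.5714
Σfm² = 52350
Σf(m − x̄)² = Σfm² − (Σfm)²/n = 52350 − 1720²/70 = 10087.1429
Sample variance = 10087.1429 / 69 = 146.1905
Standard deviation = √146.1905 = 12.0909

12.09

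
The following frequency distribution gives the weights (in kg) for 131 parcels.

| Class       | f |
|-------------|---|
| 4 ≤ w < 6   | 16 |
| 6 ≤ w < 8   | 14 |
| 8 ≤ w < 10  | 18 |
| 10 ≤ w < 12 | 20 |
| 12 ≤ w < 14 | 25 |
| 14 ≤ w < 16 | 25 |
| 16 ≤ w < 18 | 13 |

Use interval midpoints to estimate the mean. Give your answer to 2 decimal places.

Midpoints: 5, 7, 9, 11, 13, 15, 17
Σfm = 16×5 + 14×7 + 18×9 + 20×11 + 25×13 + 25×15 + 13×17 = 1481
n = Σf = 131
Mean = 1481 / 131 = 11.3053

11.31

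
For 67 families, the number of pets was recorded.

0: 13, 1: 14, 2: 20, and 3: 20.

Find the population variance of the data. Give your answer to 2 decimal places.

Values: 0, 1, 2, 3
n = 67, Σfx = 114, mean = 1.7015
Σfx² = 274
Σf(x − x̄)² = Σfx² − (Σfx)²/n = 274 − 114²/67 = 80.0299
Population variance = 80.0299 / 67 = 1.1945

1.19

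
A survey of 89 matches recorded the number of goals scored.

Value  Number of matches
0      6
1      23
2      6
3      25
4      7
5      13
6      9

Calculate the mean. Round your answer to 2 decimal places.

2.89

Values: 0, 1, 2, 3, 4, 5, 6
Σfx = 6×0 + 23×1 + 6×2 + 25×3 + 7×4 + 13×5 + 9×6 = 257
n = Σf = 89
Mean = 257 / 89 = 2.8876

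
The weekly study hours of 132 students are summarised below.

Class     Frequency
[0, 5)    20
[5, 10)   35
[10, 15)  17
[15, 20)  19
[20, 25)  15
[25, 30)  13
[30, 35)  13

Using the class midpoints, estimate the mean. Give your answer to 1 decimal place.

Midpoints: 2.5, 7.5, 12.5, 17.5, 22.5, 27.5, 32.5
Σfm = 20×2.5 + 35×7.5 + 17×12.5 + 19×17.5 + 15×22.5 + 13×27.5 + 13×32.5 = 1975
n = Σf = 132
Mean = 1975 / 132 = 14.9621

15.0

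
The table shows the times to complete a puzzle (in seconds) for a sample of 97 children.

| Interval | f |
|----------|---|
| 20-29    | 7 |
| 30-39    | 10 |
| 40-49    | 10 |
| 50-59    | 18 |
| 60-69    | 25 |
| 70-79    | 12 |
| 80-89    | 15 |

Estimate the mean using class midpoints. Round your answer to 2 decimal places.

Midpoints: 24.5, 34.5, 44.5, 54.5, 64.5, 74.5, 84.5
Σfm = 7×24.5 + 10×34.5 + 10×44.5 + 18×54.5 + 25×64.5 + 12×74.5 + 15×84.5 = 5716.5
n = Σf = 97
Mean = 5716.5 / 97 = 58.9330

58.93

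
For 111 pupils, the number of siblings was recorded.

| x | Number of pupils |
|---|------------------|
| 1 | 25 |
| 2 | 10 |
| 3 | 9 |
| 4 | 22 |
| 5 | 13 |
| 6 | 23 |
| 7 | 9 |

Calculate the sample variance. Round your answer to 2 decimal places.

4.16

Values: 1, 2, 3, 4, 5, 6, 7
n = 111, Σfx = 426, mean = 3.8378
Σfx² = 2092
Σf(x − x̄)² = Σfx² − (Σfx)²/n = 2092 − 426²/111 = 457.0811
Sample variance = 457.0811 / 110 = 4.1553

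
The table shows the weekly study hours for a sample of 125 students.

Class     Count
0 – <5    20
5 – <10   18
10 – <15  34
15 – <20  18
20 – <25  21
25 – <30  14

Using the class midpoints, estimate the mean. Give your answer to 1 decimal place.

14.3

Midpoints: 2.5, 7.5, 12.5, 17.5, 22.5, 27.5
Σfm = 20×2.5 + 18×7.5 + 34×12.5 + 18×17.5 + 21×22.5 + 14×27.5 = 1782.5
n = Σf = 125
Mean = 1782.5 / 125 = 14.2600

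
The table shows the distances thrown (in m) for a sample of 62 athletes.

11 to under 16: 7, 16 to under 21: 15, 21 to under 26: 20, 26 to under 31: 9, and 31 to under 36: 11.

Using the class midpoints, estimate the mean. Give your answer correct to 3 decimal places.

Midpoints: 13.5, 18.5, 23.5, 28.5, 33.5
Σfm = 7×13.5 + 15×18.5 + 20×23.5 + 9×28.5 + 11×33.5 = 1467
n = Σf = 62
Mean = 1467 / 62 = 23.6613

23.661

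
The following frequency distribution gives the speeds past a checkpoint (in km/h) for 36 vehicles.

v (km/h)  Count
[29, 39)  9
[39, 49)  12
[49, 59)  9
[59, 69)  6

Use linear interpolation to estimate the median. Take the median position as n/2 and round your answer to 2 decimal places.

46.50

Cumulative frequencies: 9, 21, 30, 36
n = 36; position = n/2 = 18.
This falls in the class [39, 49): L = 39, F = 9, f = 12, h = 10.
Median ≈ 39 + ((18 − 9) / 12) × 10 = 46.5000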